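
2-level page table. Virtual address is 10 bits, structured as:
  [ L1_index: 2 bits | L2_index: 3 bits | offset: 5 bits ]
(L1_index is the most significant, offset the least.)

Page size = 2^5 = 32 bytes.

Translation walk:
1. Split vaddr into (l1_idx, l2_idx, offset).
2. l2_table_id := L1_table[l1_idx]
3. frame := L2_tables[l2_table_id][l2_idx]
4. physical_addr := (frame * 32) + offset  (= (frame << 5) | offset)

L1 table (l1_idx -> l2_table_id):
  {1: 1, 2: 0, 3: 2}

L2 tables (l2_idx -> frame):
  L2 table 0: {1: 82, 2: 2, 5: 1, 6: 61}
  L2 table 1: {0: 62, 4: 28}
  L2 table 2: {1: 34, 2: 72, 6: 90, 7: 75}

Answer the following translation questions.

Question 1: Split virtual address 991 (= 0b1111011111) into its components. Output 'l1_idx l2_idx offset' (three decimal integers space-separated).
Answer: 3 6 31

Derivation:
vaddr = 991 = 0b1111011111
  top 2 bits -> l1_idx = 3
  next 3 bits -> l2_idx = 6
  bottom 5 bits -> offset = 31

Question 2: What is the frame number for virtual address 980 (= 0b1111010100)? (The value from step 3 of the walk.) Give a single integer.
Answer: 90

Derivation:
vaddr = 980: l1_idx=3, l2_idx=6
L1[3] = 2; L2[2][6] = 90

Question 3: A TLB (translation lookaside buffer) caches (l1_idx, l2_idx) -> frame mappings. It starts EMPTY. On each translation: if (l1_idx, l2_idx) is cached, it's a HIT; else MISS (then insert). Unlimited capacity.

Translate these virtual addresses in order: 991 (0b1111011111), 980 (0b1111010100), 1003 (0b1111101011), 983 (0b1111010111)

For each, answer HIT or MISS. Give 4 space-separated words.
Answer: MISS HIT MISS HIT

Derivation:
vaddr=991: (3,6) not in TLB -> MISS, insert
vaddr=980: (3,6) in TLB -> HIT
vaddr=1003: (3,7) not in TLB -> MISS, insert
vaddr=983: (3,6) in TLB -> HIT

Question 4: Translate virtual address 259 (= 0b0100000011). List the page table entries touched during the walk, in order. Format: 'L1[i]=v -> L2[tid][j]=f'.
Answer: L1[1]=1 -> L2[1][0]=62

Derivation:
vaddr = 259 = 0b0100000011
Split: l1_idx=1, l2_idx=0, offset=3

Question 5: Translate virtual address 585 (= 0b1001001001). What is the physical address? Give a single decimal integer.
Answer: 73

Derivation:
vaddr = 585 = 0b1001001001
Split: l1_idx=2, l2_idx=2, offset=9
L1[2] = 0
L2[0][2] = 2
paddr = 2 * 32 + 9 = 73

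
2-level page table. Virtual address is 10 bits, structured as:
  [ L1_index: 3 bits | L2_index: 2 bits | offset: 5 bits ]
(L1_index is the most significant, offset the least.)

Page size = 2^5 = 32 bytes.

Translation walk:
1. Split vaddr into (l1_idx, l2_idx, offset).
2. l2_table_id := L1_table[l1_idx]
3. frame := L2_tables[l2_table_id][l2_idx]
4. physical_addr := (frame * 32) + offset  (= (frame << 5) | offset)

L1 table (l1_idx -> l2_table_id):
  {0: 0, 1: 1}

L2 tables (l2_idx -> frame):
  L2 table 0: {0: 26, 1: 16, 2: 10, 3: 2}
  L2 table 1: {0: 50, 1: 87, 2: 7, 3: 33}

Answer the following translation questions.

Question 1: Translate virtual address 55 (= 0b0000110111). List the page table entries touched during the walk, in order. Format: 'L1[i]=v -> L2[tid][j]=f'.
vaddr = 55 = 0b0000110111
Split: l1_idx=0, l2_idx=1, offset=23

Answer: L1[0]=0 -> L2[0][1]=16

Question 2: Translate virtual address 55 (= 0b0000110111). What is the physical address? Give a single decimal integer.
Answer: 535

Derivation:
vaddr = 55 = 0b0000110111
Split: l1_idx=0, l2_idx=1, offset=23
L1[0] = 0
L2[0][1] = 16
paddr = 16 * 32 + 23 = 535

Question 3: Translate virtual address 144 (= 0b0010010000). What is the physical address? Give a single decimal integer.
vaddr = 144 = 0b0010010000
Split: l1_idx=1, l2_idx=0, offset=16
L1[1] = 1
L2[1][0] = 50
paddr = 50 * 32 + 16 = 1616

Answer: 1616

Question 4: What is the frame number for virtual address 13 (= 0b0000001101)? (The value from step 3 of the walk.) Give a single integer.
vaddr = 13: l1_idx=0, l2_idx=0
L1[0] = 0; L2[0][0] = 26

Answer: 26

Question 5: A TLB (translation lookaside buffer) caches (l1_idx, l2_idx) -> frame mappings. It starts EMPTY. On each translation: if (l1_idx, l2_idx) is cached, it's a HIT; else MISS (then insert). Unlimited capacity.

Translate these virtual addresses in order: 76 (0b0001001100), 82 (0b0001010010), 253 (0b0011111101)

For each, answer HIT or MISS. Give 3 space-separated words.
vaddr=76: (0,2) not in TLB -> MISS, insert
vaddr=82: (0,2) in TLB -> HIT
vaddr=253: (1,3) not in TLB -> MISS, insert

Answer: MISS HIT MISS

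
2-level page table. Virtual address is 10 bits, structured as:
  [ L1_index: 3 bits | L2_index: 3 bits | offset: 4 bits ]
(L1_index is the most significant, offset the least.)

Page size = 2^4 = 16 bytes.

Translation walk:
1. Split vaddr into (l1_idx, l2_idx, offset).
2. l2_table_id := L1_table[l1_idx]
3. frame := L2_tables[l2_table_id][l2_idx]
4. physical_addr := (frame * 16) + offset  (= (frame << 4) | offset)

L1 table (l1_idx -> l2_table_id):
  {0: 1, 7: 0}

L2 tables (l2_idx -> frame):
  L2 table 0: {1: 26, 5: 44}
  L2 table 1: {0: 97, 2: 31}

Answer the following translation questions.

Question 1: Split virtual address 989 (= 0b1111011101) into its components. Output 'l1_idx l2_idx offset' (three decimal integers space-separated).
vaddr = 989 = 0b1111011101
  top 3 bits -> l1_idx = 7
  next 3 bits -> l2_idx = 5
  bottom 4 bits -> offset = 13

Answer: 7 5 13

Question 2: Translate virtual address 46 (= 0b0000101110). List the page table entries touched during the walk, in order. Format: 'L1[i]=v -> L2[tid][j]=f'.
Answer: L1[0]=1 -> L2[1][2]=31

Derivation:
vaddr = 46 = 0b0000101110
Split: l1_idx=0, l2_idx=2, offset=14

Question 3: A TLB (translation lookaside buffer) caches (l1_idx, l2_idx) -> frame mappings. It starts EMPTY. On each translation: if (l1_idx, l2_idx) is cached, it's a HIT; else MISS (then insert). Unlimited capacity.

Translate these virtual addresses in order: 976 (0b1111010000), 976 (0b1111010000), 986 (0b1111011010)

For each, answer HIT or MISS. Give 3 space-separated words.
Answer: MISS HIT HIT

Derivation:
vaddr=976: (7,5) not in TLB -> MISS, insert
vaddr=976: (7,5) in TLB -> HIT
vaddr=986: (7,5) in TLB -> HIT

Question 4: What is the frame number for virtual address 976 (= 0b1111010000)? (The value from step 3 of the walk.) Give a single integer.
vaddr = 976: l1_idx=7, l2_idx=5
L1[7] = 0; L2[0][5] = 44

Answer: 44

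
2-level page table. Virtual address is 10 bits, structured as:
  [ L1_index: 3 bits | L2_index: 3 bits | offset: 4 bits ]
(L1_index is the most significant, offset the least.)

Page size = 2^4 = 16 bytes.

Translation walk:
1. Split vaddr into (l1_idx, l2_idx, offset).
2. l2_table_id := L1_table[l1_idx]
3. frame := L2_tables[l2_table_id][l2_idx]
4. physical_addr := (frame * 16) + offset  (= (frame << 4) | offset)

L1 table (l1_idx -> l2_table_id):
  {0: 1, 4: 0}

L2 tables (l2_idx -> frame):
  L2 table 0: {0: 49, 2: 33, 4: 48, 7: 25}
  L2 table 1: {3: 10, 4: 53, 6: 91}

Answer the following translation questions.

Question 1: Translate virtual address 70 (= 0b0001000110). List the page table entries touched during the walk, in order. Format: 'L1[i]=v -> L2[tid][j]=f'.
vaddr = 70 = 0b0001000110
Split: l1_idx=0, l2_idx=4, offset=6

Answer: L1[0]=1 -> L2[1][4]=53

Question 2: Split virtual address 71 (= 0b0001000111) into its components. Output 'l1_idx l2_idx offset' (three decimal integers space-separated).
Answer: 0 4 7

Derivation:
vaddr = 71 = 0b0001000111
  top 3 bits -> l1_idx = 0
  next 3 bits -> l2_idx = 4
  bottom 4 bits -> offset = 7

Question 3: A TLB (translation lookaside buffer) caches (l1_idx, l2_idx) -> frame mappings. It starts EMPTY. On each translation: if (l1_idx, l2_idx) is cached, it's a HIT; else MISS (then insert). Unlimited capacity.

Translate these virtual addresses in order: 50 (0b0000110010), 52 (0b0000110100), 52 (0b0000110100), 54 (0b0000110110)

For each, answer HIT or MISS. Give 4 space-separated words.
Answer: MISS HIT HIT HIT

Derivation:
vaddr=50: (0,3) not in TLB -> MISS, insert
vaddr=52: (0,3) in TLB -> HIT
vaddr=52: (0,3) in TLB -> HIT
vaddr=54: (0,3) in TLB -> HIT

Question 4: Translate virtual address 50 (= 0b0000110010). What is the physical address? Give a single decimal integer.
vaddr = 50 = 0b0000110010
Split: l1_idx=0, l2_idx=3, offset=2
L1[0] = 1
L2[1][3] = 10
paddr = 10 * 16 + 2 = 162

Answer: 162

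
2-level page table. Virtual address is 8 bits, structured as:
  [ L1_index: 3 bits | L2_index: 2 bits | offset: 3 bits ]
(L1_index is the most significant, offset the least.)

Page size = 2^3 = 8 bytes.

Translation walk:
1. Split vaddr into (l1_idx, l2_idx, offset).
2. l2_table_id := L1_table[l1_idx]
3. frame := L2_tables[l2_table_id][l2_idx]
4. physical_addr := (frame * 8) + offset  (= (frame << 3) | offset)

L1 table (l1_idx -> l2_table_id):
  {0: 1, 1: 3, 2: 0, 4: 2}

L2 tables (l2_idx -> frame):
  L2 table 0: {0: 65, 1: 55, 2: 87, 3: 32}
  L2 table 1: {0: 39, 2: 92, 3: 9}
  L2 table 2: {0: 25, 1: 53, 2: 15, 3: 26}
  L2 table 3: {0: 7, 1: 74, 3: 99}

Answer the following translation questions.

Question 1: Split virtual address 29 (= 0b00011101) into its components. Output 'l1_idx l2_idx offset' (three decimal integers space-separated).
vaddr = 29 = 0b00011101
  top 3 bits -> l1_idx = 0
  next 2 bits -> l2_idx = 3
  bottom 3 bits -> offset = 5

Answer: 0 3 5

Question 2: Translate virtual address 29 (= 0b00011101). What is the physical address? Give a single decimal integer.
vaddr = 29 = 0b00011101
Split: l1_idx=0, l2_idx=3, offset=5
L1[0] = 1
L2[1][3] = 9
paddr = 9 * 8 + 5 = 77

Answer: 77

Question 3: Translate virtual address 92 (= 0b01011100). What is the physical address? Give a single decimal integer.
Answer: 260

Derivation:
vaddr = 92 = 0b01011100
Split: l1_idx=2, l2_idx=3, offset=4
L1[2] = 0
L2[0][3] = 32
paddr = 32 * 8 + 4 = 260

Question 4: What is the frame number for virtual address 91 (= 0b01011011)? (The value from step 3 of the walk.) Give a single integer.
Answer: 32

Derivation:
vaddr = 91: l1_idx=2, l2_idx=3
L1[2] = 0; L2[0][3] = 32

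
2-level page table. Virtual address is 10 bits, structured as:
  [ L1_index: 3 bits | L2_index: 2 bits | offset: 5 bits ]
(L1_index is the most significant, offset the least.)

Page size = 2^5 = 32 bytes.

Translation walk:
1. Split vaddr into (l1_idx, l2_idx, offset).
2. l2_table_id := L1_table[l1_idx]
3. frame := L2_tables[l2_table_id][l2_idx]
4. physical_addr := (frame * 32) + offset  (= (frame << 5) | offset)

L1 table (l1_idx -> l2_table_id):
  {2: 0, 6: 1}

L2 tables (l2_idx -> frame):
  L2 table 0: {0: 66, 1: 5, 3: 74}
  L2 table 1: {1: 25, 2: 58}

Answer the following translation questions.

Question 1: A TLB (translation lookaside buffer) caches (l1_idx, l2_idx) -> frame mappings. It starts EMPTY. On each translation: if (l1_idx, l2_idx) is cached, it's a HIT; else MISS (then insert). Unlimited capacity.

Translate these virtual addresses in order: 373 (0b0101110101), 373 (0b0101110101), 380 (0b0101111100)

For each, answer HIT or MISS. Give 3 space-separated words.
vaddr=373: (2,3) not in TLB -> MISS, insert
vaddr=373: (2,3) in TLB -> HIT
vaddr=380: (2,3) in TLB -> HIT

Answer: MISS HIT HIT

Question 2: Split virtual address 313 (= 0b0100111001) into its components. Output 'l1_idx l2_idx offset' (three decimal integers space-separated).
vaddr = 313 = 0b0100111001
  top 3 bits -> l1_idx = 2
  next 2 bits -> l2_idx = 1
  bottom 5 bits -> offset = 25

Answer: 2 1 25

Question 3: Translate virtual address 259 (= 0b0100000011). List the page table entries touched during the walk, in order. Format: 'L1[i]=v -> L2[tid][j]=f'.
vaddr = 259 = 0b0100000011
Split: l1_idx=2, l2_idx=0, offset=3

Answer: L1[2]=0 -> L2[0][0]=66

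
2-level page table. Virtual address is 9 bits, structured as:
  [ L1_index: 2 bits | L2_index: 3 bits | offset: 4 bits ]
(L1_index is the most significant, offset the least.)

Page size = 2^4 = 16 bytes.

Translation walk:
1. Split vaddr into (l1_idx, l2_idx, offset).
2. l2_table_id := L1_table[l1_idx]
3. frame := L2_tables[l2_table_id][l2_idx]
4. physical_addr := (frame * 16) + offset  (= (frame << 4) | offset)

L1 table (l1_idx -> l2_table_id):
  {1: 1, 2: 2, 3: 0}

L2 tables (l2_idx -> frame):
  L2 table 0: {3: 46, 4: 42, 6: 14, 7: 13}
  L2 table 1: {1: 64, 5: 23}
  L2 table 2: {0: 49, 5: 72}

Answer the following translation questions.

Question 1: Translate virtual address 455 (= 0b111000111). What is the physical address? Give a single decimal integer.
Answer: 679

Derivation:
vaddr = 455 = 0b111000111
Split: l1_idx=3, l2_idx=4, offset=7
L1[3] = 0
L2[0][4] = 42
paddr = 42 * 16 + 7 = 679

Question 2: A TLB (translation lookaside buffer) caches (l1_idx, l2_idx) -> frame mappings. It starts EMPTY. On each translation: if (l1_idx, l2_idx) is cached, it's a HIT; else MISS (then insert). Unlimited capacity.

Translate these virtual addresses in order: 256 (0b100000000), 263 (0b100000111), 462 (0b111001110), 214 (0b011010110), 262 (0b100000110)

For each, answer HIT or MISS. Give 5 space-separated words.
Answer: MISS HIT MISS MISS HIT

Derivation:
vaddr=256: (2,0) not in TLB -> MISS, insert
vaddr=263: (2,0) in TLB -> HIT
vaddr=462: (3,4) not in TLB -> MISS, insert
vaddr=214: (1,5) not in TLB -> MISS, insert
vaddr=262: (2,0) in TLB -> HIT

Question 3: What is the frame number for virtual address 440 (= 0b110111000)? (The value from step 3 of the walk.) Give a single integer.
vaddr = 440: l1_idx=3, l2_idx=3
L1[3] = 0; L2[0][3] = 46

Answer: 46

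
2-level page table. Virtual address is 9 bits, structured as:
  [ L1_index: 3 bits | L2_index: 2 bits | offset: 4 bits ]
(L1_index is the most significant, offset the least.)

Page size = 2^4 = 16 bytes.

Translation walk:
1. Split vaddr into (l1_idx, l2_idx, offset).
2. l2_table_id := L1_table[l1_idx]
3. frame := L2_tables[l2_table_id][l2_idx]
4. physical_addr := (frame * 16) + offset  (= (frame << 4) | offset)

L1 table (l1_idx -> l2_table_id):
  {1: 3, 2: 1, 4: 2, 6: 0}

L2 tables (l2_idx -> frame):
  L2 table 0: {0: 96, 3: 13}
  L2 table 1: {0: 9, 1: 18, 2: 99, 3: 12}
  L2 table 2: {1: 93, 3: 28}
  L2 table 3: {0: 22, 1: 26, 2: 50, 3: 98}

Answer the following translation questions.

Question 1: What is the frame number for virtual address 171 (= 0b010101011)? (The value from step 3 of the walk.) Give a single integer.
vaddr = 171: l1_idx=2, l2_idx=2
L1[2] = 1; L2[1][2] = 99

Answer: 99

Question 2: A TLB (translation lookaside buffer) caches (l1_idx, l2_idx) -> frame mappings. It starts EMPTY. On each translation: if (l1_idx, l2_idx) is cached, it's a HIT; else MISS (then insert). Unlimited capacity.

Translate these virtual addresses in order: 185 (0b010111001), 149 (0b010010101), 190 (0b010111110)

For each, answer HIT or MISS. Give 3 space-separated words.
vaddr=185: (2,3) not in TLB -> MISS, insert
vaddr=149: (2,1) not in TLB -> MISS, insert
vaddr=190: (2,3) in TLB -> HIT

Answer: MISS MISS HIT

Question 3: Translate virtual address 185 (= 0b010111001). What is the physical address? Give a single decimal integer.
Answer: 201

Derivation:
vaddr = 185 = 0b010111001
Split: l1_idx=2, l2_idx=3, offset=9
L1[2] = 1
L2[1][3] = 12
paddr = 12 * 16 + 9 = 201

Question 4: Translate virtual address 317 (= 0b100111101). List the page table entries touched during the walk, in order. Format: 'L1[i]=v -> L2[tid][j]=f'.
Answer: L1[4]=2 -> L2[2][3]=28

Derivation:
vaddr = 317 = 0b100111101
Split: l1_idx=4, l2_idx=3, offset=13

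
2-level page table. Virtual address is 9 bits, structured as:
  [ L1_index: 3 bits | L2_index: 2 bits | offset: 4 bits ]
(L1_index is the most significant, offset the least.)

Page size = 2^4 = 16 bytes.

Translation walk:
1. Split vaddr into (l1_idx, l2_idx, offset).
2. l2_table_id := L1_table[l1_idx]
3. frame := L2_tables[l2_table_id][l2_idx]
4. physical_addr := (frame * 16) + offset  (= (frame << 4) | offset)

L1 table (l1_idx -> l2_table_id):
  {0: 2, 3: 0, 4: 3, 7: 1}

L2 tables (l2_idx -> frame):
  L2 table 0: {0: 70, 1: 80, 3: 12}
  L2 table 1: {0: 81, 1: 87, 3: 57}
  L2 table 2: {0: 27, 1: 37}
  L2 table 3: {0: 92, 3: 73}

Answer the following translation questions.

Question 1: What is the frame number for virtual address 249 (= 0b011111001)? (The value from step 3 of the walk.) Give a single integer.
Answer: 12

Derivation:
vaddr = 249: l1_idx=3, l2_idx=3
L1[3] = 0; L2[0][3] = 12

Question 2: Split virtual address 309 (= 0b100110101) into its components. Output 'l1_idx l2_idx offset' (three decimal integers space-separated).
vaddr = 309 = 0b100110101
  top 3 bits -> l1_idx = 4
  next 2 bits -> l2_idx = 3
  bottom 4 bits -> offset = 5

Answer: 4 3 5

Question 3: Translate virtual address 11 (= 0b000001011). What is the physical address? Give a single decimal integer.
Answer: 443

Derivation:
vaddr = 11 = 0b000001011
Split: l1_idx=0, l2_idx=0, offset=11
L1[0] = 2
L2[2][0] = 27
paddr = 27 * 16 + 11 = 443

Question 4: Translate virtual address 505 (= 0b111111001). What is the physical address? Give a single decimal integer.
vaddr = 505 = 0b111111001
Split: l1_idx=7, l2_idx=3, offset=9
L1[7] = 1
L2[1][3] = 57
paddr = 57 * 16 + 9 = 921

Answer: 921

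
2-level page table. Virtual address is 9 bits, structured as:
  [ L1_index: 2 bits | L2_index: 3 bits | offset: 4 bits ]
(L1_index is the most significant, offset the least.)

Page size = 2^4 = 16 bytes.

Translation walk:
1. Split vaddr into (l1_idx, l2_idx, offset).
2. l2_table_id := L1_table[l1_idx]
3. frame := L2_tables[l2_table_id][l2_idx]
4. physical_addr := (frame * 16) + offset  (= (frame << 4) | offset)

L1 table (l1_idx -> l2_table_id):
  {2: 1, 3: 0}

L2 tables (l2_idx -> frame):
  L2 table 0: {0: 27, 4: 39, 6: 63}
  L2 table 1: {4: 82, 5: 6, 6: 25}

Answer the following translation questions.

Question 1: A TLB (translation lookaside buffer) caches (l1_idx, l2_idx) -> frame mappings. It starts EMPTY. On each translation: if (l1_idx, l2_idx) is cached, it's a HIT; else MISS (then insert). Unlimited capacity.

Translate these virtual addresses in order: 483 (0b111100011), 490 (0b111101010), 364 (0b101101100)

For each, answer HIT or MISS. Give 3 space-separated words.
Answer: MISS HIT MISS

Derivation:
vaddr=483: (3,6) not in TLB -> MISS, insert
vaddr=490: (3,6) in TLB -> HIT
vaddr=364: (2,6) not in TLB -> MISS, insert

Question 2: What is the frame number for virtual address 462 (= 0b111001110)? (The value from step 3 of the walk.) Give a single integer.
vaddr = 462: l1_idx=3, l2_idx=4
L1[3] = 0; L2[0][4] = 39

Answer: 39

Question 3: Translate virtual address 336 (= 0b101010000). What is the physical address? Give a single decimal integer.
vaddr = 336 = 0b101010000
Split: l1_idx=2, l2_idx=5, offset=0
L1[2] = 1
L2[1][5] = 6
paddr = 6 * 16 + 0 = 96

Answer: 96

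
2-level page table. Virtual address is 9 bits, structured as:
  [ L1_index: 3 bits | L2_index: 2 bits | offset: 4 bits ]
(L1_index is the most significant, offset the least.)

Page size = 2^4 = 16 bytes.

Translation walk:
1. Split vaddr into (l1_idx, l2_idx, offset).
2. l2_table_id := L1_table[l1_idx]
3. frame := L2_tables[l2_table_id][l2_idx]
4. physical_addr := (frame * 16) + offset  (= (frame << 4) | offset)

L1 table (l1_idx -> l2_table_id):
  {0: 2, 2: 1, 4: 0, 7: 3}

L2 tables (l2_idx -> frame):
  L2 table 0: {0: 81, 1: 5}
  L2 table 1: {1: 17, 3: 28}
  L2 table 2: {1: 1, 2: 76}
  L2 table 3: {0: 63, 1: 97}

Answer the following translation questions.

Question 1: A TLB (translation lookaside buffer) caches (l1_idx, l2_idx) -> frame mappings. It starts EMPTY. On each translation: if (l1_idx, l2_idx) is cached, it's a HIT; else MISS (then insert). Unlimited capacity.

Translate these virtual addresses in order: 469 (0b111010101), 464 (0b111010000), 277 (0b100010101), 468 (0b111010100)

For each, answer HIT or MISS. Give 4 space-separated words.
vaddr=469: (7,1) not in TLB -> MISS, insert
vaddr=464: (7,1) in TLB -> HIT
vaddr=277: (4,1) not in TLB -> MISS, insert
vaddr=468: (7,1) in TLB -> HIT

Answer: MISS HIT MISS HIT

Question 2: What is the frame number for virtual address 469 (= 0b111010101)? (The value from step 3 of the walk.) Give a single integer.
vaddr = 469: l1_idx=7, l2_idx=1
L1[7] = 3; L2[3][1] = 97

Answer: 97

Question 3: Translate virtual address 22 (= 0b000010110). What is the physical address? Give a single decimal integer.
Answer: 22

Derivation:
vaddr = 22 = 0b000010110
Split: l1_idx=0, l2_idx=1, offset=6
L1[0] = 2
L2[2][1] = 1
paddr = 1 * 16 + 6 = 22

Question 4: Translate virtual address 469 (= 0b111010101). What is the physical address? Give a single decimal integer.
Answer: 1557

Derivation:
vaddr = 469 = 0b111010101
Split: l1_idx=7, l2_idx=1, offset=5
L1[7] = 3
L2[3][1] = 97
paddr = 97 * 16 + 5 = 1557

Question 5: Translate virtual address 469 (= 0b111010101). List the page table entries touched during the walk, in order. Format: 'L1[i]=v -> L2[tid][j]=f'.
Answer: L1[7]=3 -> L2[3][1]=97

Derivation:
vaddr = 469 = 0b111010101
Split: l1_idx=7, l2_idx=1, offset=5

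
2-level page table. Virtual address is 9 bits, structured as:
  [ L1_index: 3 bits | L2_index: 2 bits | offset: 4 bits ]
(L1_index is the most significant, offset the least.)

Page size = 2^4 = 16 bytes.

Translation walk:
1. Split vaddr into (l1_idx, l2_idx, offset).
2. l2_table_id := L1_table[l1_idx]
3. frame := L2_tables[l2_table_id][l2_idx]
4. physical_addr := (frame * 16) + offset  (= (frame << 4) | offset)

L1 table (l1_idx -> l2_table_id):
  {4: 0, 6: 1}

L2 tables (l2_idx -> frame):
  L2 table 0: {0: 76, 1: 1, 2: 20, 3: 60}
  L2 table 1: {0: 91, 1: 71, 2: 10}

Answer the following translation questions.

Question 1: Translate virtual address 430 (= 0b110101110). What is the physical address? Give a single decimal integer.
vaddr = 430 = 0b110101110
Split: l1_idx=6, l2_idx=2, offset=14
L1[6] = 1
L2[1][2] = 10
paddr = 10 * 16 + 14 = 174

Answer: 174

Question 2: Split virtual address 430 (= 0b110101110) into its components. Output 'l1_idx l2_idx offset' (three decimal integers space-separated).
Answer: 6 2 14

Derivation:
vaddr = 430 = 0b110101110
  top 3 bits -> l1_idx = 6
  next 2 bits -> l2_idx = 2
  bottom 4 bits -> offset = 14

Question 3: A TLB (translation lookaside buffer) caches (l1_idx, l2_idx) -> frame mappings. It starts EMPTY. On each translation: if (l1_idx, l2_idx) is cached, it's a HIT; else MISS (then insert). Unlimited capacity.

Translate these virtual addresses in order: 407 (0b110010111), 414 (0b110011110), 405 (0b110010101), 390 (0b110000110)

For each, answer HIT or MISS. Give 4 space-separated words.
vaddr=407: (6,1) not in TLB -> MISS, insert
vaddr=414: (6,1) in TLB -> HIT
vaddr=405: (6,1) in TLB -> HIT
vaddr=390: (6,0) not in TLB -> MISS, insert

Answer: MISS HIT HIT MISS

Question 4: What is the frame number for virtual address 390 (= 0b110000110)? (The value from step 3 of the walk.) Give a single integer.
vaddr = 390: l1_idx=6, l2_idx=0
L1[6] = 1; L2[1][0] = 91

Answer: 91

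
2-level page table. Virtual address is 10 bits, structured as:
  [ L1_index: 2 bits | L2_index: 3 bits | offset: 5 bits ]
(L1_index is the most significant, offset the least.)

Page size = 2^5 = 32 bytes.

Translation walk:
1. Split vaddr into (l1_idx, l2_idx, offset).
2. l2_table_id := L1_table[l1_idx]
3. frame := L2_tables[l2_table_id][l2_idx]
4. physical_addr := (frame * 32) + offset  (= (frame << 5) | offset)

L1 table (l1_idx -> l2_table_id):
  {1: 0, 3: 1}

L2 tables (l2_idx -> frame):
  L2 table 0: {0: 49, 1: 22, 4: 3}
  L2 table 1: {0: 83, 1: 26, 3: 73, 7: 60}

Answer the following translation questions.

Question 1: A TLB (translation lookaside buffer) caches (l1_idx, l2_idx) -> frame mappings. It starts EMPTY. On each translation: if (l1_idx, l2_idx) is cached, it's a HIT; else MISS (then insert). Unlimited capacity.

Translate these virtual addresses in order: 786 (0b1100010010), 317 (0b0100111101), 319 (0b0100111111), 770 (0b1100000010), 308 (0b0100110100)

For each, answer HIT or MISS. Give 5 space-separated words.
Answer: MISS MISS HIT HIT HIT

Derivation:
vaddr=786: (3,0) not in TLB -> MISS, insert
vaddr=317: (1,1) not in TLB -> MISS, insert
vaddr=319: (1,1) in TLB -> HIT
vaddr=770: (3,0) in TLB -> HIT
vaddr=308: (1,1) in TLB -> HIT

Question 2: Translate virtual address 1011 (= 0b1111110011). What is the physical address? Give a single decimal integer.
Answer: 1939

Derivation:
vaddr = 1011 = 0b1111110011
Split: l1_idx=3, l2_idx=7, offset=19
L1[3] = 1
L2[1][7] = 60
paddr = 60 * 32 + 19 = 1939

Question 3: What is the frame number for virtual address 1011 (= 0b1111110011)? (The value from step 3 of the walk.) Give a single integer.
Answer: 60

Derivation:
vaddr = 1011: l1_idx=3, l2_idx=7
L1[3] = 1; L2[1][7] = 60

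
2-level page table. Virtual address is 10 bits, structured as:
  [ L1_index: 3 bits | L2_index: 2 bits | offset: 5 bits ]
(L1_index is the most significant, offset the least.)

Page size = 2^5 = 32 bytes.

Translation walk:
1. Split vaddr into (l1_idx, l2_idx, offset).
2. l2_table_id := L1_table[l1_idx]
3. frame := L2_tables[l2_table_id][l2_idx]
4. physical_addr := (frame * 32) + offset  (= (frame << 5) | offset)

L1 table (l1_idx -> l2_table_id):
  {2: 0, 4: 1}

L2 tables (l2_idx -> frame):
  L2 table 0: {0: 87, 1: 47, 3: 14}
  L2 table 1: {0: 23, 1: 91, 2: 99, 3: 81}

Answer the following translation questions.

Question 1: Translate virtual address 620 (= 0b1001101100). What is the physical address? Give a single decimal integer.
vaddr = 620 = 0b1001101100
Split: l1_idx=4, l2_idx=3, offset=12
L1[4] = 1
L2[1][3] = 81
paddr = 81 * 32 + 12 = 2604

Answer: 2604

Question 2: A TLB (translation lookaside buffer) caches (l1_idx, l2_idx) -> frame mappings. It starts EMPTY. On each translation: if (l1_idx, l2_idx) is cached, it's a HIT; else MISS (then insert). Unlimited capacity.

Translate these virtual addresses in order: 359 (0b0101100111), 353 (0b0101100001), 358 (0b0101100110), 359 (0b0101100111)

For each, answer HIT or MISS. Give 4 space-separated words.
vaddr=359: (2,3) not in TLB -> MISS, insert
vaddr=353: (2,3) in TLB -> HIT
vaddr=358: (2,3) in TLB -> HIT
vaddr=359: (2,3) in TLB -> HIT

Answer: MISS HIT HIT HIT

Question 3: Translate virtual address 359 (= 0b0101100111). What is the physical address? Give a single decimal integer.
Answer: 455

Derivation:
vaddr = 359 = 0b0101100111
Split: l1_idx=2, l2_idx=3, offset=7
L1[2] = 0
L2[0][3] = 14
paddr = 14 * 32 + 7 = 455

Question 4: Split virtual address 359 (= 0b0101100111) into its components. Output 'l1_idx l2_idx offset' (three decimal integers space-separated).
Answer: 2 3 7

Derivation:
vaddr = 359 = 0b0101100111
  top 3 bits -> l1_idx = 2
  next 2 bits -> l2_idx = 3
  bottom 5 bits -> offset = 7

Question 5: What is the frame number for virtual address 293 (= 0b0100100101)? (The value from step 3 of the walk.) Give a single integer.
vaddr = 293: l1_idx=2, l2_idx=1
L1[2] = 0; L2[0][1] = 47

Answer: 47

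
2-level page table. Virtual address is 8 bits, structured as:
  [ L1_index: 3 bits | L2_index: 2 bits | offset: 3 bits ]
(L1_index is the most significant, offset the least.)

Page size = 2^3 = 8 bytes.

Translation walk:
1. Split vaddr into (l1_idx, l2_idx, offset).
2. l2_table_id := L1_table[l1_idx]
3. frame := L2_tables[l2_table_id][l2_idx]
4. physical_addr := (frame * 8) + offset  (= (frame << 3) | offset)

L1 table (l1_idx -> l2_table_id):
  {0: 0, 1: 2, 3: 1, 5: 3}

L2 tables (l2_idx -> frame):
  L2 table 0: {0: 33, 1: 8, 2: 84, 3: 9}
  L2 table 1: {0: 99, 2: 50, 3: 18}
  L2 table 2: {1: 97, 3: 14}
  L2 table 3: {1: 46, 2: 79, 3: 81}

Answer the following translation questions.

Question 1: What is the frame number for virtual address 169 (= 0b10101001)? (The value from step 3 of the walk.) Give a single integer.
Answer: 46

Derivation:
vaddr = 169: l1_idx=5, l2_idx=1
L1[5] = 3; L2[3][1] = 46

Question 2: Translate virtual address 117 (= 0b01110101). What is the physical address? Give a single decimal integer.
Answer: 405

Derivation:
vaddr = 117 = 0b01110101
Split: l1_idx=3, l2_idx=2, offset=5
L1[3] = 1
L2[1][2] = 50
paddr = 50 * 8 + 5 = 405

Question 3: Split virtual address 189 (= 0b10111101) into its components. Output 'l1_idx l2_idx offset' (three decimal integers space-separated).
Answer: 5 3 5

Derivation:
vaddr = 189 = 0b10111101
  top 3 bits -> l1_idx = 5
  next 2 bits -> l2_idx = 3
  bottom 3 bits -> offset = 5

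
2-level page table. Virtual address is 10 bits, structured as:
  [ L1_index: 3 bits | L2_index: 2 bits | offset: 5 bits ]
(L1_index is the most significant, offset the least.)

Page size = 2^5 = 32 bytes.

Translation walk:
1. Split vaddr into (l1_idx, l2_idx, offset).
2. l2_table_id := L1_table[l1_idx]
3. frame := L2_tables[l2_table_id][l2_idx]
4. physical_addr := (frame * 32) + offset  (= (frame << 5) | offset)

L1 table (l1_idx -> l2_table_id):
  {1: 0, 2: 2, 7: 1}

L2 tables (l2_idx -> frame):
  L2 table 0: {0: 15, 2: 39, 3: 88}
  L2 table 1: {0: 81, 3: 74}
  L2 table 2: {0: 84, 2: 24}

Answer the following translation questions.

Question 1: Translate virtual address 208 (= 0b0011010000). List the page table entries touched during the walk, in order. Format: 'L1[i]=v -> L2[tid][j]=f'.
vaddr = 208 = 0b0011010000
Split: l1_idx=1, l2_idx=2, offset=16

Answer: L1[1]=0 -> L2[0][2]=39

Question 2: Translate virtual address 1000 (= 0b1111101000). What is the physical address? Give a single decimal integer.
vaddr = 1000 = 0b1111101000
Split: l1_idx=7, l2_idx=3, offset=8
L1[7] = 1
L2[1][3] = 74
paddr = 74 * 32 + 8 = 2376

Answer: 2376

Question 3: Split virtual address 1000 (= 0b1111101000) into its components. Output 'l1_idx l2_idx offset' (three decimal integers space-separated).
Answer: 7 3 8

Derivation:
vaddr = 1000 = 0b1111101000
  top 3 bits -> l1_idx = 7
  next 2 bits -> l2_idx = 3
  bottom 5 bits -> offset = 8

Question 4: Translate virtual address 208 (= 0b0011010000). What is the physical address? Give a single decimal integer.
Answer: 1264

Derivation:
vaddr = 208 = 0b0011010000
Split: l1_idx=1, l2_idx=2, offset=16
L1[1] = 0
L2[0][2] = 39
paddr = 39 * 32 + 16 = 1264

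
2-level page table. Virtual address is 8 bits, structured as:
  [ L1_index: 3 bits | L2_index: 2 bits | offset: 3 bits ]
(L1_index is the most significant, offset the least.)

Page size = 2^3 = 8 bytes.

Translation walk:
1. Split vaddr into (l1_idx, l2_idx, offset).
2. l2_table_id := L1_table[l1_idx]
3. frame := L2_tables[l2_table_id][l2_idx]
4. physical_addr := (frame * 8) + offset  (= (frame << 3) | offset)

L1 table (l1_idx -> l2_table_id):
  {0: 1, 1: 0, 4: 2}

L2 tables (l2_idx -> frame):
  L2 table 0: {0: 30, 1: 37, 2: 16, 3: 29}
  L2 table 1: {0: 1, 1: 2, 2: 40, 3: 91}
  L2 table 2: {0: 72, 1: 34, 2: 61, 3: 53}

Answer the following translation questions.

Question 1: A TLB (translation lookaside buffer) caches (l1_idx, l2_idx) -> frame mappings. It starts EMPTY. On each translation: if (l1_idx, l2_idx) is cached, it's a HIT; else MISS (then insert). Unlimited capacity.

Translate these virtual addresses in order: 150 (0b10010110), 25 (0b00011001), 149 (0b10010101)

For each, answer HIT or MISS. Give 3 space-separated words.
Answer: MISS MISS HIT

Derivation:
vaddr=150: (4,2) not in TLB -> MISS, insert
vaddr=25: (0,3) not in TLB -> MISS, insert
vaddr=149: (4,2) in TLB -> HIT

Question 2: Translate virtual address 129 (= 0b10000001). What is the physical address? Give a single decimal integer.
vaddr = 129 = 0b10000001
Split: l1_idx=4, l2_idx=0, offset=1
L1[4] = 2
L2[2][0] = 72
paddr = 72 * 8 + 1 = 577

Answer: 577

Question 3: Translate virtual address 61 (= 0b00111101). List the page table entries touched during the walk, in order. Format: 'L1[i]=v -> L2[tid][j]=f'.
vaddr = 61 = 0b00111101
Split: l1_idx=1, l2_idx=3, offset=5

Answer: L1[1]=0 -> L2[0][3]=29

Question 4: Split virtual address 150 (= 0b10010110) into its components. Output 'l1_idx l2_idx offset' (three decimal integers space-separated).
Answer: 4 2 6

Derivation:
vaddr = 150 = 0b10010110
  top 3 bits -> l1_idx = 4
  next 2 bits -> l2_idx = 2
  bottom 3 bits -> offset = 6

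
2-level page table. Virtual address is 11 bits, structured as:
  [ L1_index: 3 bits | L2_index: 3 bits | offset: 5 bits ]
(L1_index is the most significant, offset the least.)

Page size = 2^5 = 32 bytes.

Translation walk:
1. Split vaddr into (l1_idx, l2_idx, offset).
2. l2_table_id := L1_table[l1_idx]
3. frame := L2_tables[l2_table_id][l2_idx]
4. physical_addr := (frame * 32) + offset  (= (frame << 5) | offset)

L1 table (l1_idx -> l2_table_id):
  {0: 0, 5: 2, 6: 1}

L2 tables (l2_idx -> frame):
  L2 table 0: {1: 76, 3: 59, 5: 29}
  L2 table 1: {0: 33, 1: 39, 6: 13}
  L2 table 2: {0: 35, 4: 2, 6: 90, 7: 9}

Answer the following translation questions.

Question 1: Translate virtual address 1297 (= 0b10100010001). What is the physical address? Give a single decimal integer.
Answer: 1137

Derivation:
vaddr = 1297 = 0b10100010001
Split: l1_idx=5, l2_idx=0, offset=17
L1[5] = 2
L2[2][0] = 35
paddr = 35 * 32 + 17 = 1137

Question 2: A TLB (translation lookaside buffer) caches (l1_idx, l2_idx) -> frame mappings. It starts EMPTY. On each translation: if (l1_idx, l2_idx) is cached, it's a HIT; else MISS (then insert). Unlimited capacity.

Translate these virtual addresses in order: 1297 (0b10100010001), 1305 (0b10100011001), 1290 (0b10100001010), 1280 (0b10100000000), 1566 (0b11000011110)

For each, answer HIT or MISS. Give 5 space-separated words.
vaddr=1297: (5,0) not in TLB -> MISS, insert
vaddr=1305: (5,0) in TLB -> HIT
vaddr=1290: (5,0) in TLB -> HIT
vaddr=1280: (5,0) in TLB -> HIT
vaddr=1566: (6,0) not in TLB -> MISS, insert

Answer: MISS HIT HIT HIT MISS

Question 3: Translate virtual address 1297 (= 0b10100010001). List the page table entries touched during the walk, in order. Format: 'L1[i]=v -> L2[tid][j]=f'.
vaddr = 1297 = 0b10100010001
Split: l1_idx=5, l2_idx=0, offset=17

Answer: L1[5]=2 -> L2[2][0]=35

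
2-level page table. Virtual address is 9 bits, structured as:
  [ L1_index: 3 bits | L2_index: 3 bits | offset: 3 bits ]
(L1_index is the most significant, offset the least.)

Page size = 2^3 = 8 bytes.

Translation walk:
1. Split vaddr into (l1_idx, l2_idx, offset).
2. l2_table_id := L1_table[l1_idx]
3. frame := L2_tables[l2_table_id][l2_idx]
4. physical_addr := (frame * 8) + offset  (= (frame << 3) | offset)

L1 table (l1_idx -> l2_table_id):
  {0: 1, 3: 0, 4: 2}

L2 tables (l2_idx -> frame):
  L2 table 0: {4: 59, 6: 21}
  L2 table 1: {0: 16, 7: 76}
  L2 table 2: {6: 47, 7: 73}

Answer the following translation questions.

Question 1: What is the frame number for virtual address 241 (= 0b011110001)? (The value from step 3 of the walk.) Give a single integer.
vaddr = 241: l1_idx=3, l2_idx=6
L1[3] = 0; L2[0][6] = 21

Answer: 21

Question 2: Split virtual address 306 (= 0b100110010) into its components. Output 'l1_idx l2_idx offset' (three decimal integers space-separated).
vaddr = 306 = 0b100110010
  top 3 bits -> l1_idx = 4
  next 3 bits -> l2_idx = 6
  bottom 3 bits -> offset = 2

Answer: 4 6 2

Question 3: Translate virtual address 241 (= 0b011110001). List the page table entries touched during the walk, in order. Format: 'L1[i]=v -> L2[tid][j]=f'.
Answer: L1[3]=0 -> L2[0][6]=21

Derivation:
vaddr = 241 = 0b011110001
Split: l1_idx=3, l2_idx=6, offset=1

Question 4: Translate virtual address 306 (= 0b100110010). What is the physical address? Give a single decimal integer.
vaddr = 306 = 0b100110010
Split: l1_idx=4, l2_idx=6, offset=2
L1[4] = 2
L2[2][6] = 47
paddr = 47 * 8 + 2 = 378

Answer: 378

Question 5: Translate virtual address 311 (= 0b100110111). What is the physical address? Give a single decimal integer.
vaddr = 311 = 0b100110111
Split: l1_idx=4, l2_idx=6, offset=7
L1[4] = 2
L2[2][6] = 47
paddr = 47 * 8 + 7 = 383

Answer: 383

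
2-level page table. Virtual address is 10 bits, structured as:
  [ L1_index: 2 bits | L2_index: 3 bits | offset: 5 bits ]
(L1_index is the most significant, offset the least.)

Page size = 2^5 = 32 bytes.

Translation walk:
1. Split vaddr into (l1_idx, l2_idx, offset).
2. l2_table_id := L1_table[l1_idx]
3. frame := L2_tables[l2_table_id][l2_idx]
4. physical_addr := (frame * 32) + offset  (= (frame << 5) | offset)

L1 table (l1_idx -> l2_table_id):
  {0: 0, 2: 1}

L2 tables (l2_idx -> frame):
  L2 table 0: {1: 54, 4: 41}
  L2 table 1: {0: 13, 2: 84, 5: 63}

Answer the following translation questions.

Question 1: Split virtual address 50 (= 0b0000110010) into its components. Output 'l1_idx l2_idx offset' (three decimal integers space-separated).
vaddr = 50 = 0b0000110010
  top 2 bits -> l1_idx = 0
  next 3 bits -> l2_idx = 1
  bottom 5 bits -> offset = 18

Answer: 0 1 18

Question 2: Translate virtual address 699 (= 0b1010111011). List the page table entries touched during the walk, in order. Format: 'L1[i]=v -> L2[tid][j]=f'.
vaddr = 699 = 0b1010111011
Split: l1_idx=2, l2_idx=5, offset=27

Answer: L1[2]=1 -> L2[1][5]=63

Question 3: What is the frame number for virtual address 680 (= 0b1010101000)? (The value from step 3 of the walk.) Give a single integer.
vaddr = 680: l1_idx=2, l2_idx=5
L1[2] = 1; L2[1][5] = 63

Answer: 63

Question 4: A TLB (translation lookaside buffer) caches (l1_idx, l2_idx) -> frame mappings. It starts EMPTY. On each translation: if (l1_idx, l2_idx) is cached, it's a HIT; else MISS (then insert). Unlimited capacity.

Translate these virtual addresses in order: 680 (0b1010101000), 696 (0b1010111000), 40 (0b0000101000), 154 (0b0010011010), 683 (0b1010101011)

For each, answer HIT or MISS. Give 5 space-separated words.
Answer: MISS HIT MISS MISS HIT

Derivation:
vaddr=680: (2,5) not in TLB -> MISS, insert
vaddr=696: (2,5) in TLB -> HIT
vaddr=40: (0,1) not in TLB -> MISS, insert
vaddr=154: (0,4) not in TLB -> MISS, insert
vaddr=683: (2,5) in TLB -> HIT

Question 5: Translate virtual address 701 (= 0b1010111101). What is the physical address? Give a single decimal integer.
vaddr = 701 = 0b1010111101
Split: l1_idx=2, l2_idx=5, offset=29
L1[2] = 1
L2[1][5] = 63
paddr = 63 * 32 + 29 = 2045

Answer: 2045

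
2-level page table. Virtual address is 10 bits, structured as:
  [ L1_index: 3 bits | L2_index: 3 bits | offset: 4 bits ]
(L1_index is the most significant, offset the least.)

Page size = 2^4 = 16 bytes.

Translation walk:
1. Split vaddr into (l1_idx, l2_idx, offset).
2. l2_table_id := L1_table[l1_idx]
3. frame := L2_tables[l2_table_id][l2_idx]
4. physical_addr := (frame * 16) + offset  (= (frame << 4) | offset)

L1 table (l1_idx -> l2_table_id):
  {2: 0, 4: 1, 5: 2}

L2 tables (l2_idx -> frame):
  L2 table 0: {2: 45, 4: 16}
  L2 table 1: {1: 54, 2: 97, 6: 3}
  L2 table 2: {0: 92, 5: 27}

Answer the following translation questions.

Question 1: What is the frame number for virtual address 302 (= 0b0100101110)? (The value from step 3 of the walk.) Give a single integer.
vaddr = 302: l1_idx=2, l2_idx=2
L1[2] = 0; L2[0][2] = 45

Answer: 45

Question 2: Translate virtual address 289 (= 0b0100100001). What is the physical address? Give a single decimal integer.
Answer: 721

Derivation:
vaddr = 289 = 0b0100100001
Split: l1_idx=2, l2_idx=2, offset=1
L1[2] = 0
L2[0][2] = 45
paddr = 45 * 16 + 1 = 721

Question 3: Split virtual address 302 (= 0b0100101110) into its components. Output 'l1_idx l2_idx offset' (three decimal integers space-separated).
vaddr = 302 = 0b0100101110
  top 3 bits -> l1_idx = 2
  next 3 bits -> l2_idx = 2
  bottom 4 bits -> offset = 14

Answer: 2 2 14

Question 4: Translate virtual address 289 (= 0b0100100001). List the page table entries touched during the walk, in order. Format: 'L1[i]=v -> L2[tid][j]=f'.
Answer: L1[2]=0 -> L2[0][2]=45

Derivation:
vaddr = 289 = 0b0100100001
Split: l1_idx=2, l2_idx=2, offset=1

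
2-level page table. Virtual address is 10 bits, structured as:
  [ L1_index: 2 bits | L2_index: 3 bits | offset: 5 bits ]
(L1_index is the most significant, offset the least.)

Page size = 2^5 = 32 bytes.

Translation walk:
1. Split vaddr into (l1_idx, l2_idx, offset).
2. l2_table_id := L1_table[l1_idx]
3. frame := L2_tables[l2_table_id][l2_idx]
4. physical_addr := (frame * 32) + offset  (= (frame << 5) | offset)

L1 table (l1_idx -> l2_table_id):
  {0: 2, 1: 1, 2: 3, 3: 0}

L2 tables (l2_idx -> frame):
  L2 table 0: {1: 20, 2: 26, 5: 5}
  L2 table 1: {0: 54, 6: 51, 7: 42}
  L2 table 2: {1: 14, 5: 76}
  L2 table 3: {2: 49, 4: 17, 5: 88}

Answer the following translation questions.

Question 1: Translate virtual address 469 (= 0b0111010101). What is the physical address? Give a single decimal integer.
Answer: 1653

Derivation:
vaddr = 469 = 0b0111010101
Split: l1_idx=1, l2_idx=6, offset=21
L1[1] = 1
L2[1][6] = 51
paddr = 51 * 32 + 21 = 1653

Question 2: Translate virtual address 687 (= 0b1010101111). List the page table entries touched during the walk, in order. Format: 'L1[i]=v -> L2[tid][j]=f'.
vaddr = 687 = 0b1010101111
Split: l1_idx=2, l2_idx=5, offset=15

Answer: L1[2]=3 -> L2[3][5]=88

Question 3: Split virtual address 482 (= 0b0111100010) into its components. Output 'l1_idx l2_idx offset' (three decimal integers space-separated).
vaddr = 482 = 0b0111100010
  top 2 bits -> l1_idx = 1
  next 3 bits -> l2_idx = 7
  bottom 5 bits -> offset = 2

Answer: 1 7 2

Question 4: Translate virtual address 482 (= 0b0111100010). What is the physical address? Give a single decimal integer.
vaddr = 482 = 0b0111100010
Split: l1_idx=1, l2_idx=7, offset=2
L1[1] = 1
L2[1][7] = 42
paddr = 42 * 32 + 2 = 1346

Answer: 1346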